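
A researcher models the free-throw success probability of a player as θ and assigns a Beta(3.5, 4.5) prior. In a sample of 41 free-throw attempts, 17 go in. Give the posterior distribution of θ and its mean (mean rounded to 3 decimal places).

Observing 17 successes and 24 failures updates Beta(3.5, 4.5) by adding the success and failure counts to the two shape parameters: α = 3.5+17 = 20.5, β = 4.5+24 = 28.5.
Posterior mean = α/(α+β) = 20.5/49 = 0.418.

Posterior: Beta(20.5, 28.5); mean ≈ 0.418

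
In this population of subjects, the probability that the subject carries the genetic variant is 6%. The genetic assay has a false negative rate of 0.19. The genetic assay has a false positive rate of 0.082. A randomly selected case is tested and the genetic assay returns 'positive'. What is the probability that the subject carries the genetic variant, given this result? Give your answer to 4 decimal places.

P(H | E) ≈ 0.3867

Write H for 'the subject carries the genetic variant'. Prior odds H:¬H = 0.06/0.94 = 0.063830. For the 'positive' outcome, the likelihood ratio is 0.81/0.082 = 9.8780.
Posterior odds = 0.063830 × 9.8780 = 0.63051, so P(H|E) = 0.63051/(1+0.63051) = 0.3867.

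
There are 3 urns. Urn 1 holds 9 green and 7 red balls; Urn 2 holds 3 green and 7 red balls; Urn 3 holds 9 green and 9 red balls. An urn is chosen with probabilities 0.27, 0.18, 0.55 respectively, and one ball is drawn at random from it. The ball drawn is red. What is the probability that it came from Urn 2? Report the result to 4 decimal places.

P(red|Urn 1) = 0.4375; P(red|Urn 2) = 0.7; P(red|Urn 3) = 0.5.
Prior × likelihood for each source: 0.27·0.4375=0.1181, 0.18·0.7=0.1260, 0.55·0.5=0.2750. Summing gives P(red) = 0.51913.
P(Urn 2 | red) = 0.1260 / 0.51913 = 0.2427.

Posterior probability ≈ 0.2427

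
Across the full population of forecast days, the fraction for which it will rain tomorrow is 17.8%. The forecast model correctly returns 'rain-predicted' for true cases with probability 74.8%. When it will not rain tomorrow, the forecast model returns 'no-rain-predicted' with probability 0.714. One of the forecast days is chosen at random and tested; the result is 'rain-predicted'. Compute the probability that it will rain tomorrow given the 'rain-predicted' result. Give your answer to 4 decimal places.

P(H | E) ≈ 0.3616

Write H for 'it will rain tomorrow'. Prior odds H:¬H = 0.178/0.822 = 0.21655. For the 'rain-predicted' outcome, the likelihood ratio is 0.748/0.286 = 2.6154.
Posterior odds = 0.21655 × 2.6154 = 0.56635, so P(H|E) = 0.56635/(1+0.56635) = 0.3616.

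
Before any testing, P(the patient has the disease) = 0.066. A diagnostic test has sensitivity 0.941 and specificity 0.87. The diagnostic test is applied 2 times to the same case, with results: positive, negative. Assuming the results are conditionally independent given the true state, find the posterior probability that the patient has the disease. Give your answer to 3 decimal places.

Let H be the event that the patient has the disease; start with P(H) = 0.066. P('positive'|H) = 0.941, P('positive'|¬H) = 0.13.
Update on result 1 ('positive'): P(H) ← 0.941·0.0660 / (0.941·0.0660 + 0.13·0.9340) = 0.062106/0.18353 = 0.3384.
Update on result 2 ('negative'): P(H) ← 0.059·0.3384 / (0.059·0.3384 + 0.87·0.6616) = 0.019966/0.59555 = 0.0335.

Posterior P(H) ≈ 0.034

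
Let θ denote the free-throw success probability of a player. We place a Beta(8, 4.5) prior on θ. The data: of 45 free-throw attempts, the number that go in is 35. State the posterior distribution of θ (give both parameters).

Posterior: Beta(43, 14.5)

Observing 35 successes and 10 failures updates Beta(8, 4.5) by adding the success and failure counts to the two shape parameters: α = 8+35 = 43, β = 4.5+10 = 14.5.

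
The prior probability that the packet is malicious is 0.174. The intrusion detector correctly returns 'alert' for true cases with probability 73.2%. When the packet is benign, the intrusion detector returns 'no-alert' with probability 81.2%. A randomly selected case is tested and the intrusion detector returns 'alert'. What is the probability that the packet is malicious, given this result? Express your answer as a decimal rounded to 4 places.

P(H | E) ≈ 0.4506

Let H be the event that the packet is malicious. P(H) = 0.174, so P(¬H) = 0.826. With E the 'alert' result, P(E|H) = 0.732 and P(E|¬H) = 0.188.
P(E) = 0.732·0.174 + 0.188·0.826 = 0.12737 + 0.15529 = 0.28266.
By Bayes' theorem, P(H|E) = 0.12737 / 0.28266 = 0.4506.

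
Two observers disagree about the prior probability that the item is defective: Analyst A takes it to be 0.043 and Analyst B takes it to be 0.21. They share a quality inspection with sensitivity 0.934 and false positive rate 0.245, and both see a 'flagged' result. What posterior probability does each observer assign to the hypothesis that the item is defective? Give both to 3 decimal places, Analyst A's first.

Analyst A: 0.146; Analyst B: 0.503

The likelihood ratio for a 'flagged' result is 0.934/0.245 = 3.8122.
Analyst A: prior odds 0.043/0.957 = 0.044932; posterior odds 0.17129; posterior probability 0.146.
Analyst B: prior odds 0.21/0.79 = 0.26582; posterior odds 1.0134; posterior probability 0.503.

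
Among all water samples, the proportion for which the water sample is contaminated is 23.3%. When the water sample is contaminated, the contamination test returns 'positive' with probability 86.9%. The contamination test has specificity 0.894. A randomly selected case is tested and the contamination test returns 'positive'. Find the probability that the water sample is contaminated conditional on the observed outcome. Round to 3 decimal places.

P(H | E) ≈ 0.714

Write H for 'the water sample is contaminated'. Prior odds H:¬H = 0.233/0.767 = 0.30378. For the 'positive' outcome, the likelihood ratio is 0.869/0.106 = 8.1981.
Posterior odds = 0.30378 × 8.1981 = 2.4904, so P(H|E) = 2.4904/(1+2.4904) = 0.714.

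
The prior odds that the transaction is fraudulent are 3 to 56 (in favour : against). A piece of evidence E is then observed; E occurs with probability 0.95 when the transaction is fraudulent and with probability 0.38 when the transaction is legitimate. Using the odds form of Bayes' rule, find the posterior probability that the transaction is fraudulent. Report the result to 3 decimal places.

Prior odds = 3/56 = 0.053571.
Likelihood ratio for E = 0.95/0.38 = 2.5000.
Posterior odds = prior odds × LR = 0.13393.
Posterior probability = odds/(1+odds) = 0.13393/1.1339 = 0.118.

Posterior probability ≈ 0.118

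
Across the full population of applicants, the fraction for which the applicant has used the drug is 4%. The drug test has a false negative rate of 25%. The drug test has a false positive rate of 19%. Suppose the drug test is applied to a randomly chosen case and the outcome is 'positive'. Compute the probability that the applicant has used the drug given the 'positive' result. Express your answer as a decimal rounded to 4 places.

P(H | E) ≈ 0.1412

Write H for 'the applicant has used the drug'. Prior odds H:¬H = 0.04/0.96 = 0.041667. For the 'positive' outcome, the likelihood ratio is 0.75/0.19 = 3.9474.
Posterior odds = 0.041667 × 3.9474 = 0.16447, so P(H|E) = 0.16447/(1+0.16447) = 0.1412.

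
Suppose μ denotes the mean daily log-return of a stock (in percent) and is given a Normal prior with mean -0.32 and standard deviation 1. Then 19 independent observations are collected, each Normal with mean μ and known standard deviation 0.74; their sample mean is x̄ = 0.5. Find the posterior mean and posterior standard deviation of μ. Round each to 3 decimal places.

Prior precision 1/τ₀² = 1/1² = 1.00000; data precision n/σ² = 19/0.74² = 34.6969.
Posterior precision = 1.00000 + 34.6969 = 35.6969, giving posterior SD = 1/√35.6969 = 0.167.
Posterior mean = (1.00000·-0.32 + 34.6969·0.5) / 35.6969 = 0.477.

Posterior mean ≈ 0.477; posterior SD ≈ 0.167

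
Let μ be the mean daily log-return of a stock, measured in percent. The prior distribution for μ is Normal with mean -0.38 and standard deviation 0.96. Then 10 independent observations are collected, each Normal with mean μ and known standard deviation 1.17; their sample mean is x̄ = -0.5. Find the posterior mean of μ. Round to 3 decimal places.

Posterior mean ≈ -0.484

Prior precision 1/τ₀² = 1/0.96² = 1.08507; data precision n/σ² = 10/1.17² = 7.30514.
Posterior precision = 1.08507 + 7.30514 = 8.39020.
Posterior mean = (1.08507·-0.38 + 7.30514·-0.5) / 8.39020 = -0.484.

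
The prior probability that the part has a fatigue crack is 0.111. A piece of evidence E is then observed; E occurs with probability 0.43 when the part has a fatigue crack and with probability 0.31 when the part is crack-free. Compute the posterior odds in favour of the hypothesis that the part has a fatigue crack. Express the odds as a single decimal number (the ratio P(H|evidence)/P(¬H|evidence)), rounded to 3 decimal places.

Posterior odds ≈ 0.173

Prior odds = 0.111/(1−0.111) = 0.12486.
Likelihood ratio for E = 0.43/0.31 = 1.3871.
Posterior odds = prior odds × LR = 0.17319.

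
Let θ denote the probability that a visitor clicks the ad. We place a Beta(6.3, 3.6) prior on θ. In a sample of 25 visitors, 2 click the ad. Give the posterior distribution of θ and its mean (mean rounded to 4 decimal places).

Posterior: Beta(8.3, 26.6); mean ≈ 0.2378

The binomial likelihood is conjugate to the Beta prior: with 2 successes and 23 failures, the posterior is Beta(6.3+2, 3.6+23) = Beta(8.3, 26.6).
Posterior mean = α/(α+β) = 8.3/34.9 = 0.2378.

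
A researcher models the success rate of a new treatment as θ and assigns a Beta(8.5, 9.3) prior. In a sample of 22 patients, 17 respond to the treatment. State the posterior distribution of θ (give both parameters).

Posterior: Beta(25.5, 14.3)

Observing 17 successes and 5 failures updates Beta(8.5, 9.3) by adding the success and failure counts to the two shape parameters: α = 8.5+17 = 25.5, β = 9.3+5 = 14.3.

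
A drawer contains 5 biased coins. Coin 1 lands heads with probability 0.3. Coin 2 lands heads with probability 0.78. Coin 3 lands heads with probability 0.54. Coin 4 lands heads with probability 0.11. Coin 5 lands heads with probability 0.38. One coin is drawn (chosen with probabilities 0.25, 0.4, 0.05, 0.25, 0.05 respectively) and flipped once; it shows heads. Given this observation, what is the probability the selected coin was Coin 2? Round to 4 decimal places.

Posterior probability ≈ 0.6775

Tabulate prior·likelihood by source: [1] prior 0.25, lik 0.3, product 0.07500; [2] prior 0.4, lik 0.78, product 0.3120; [3] prior 0.05, lik 0.54, product 0.02700; [4] prior 0.25, lik 0.11, product 0.02750; [5] prior 0.05, lik 0.38, product 0.01900.
Normalizing constant = 0.46050; the posterior for Coin 2 is its product over the sum, 0.3120/0.46050 = 0.6775.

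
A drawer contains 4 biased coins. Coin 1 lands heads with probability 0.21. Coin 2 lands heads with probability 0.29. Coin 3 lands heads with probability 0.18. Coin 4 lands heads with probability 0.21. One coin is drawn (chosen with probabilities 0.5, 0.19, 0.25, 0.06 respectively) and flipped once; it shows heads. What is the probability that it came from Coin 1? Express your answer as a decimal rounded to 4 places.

Posterior probability ≈ 0.4823

P(heads|C1) = 0.21; P(heads|C2) = 0.29; P(heads|C3) = 0.18; P(heads|C4) = 0.21.
Prior × likelihood for each source: 0.5·0.21=0.1050, 0.19·0.29=0.05510, 0.25·0.18=0.04500, 0.06·0.21=0.01260. Summing gives P(heads) = 0.21770.
P(Coin 1 | heads) = 0.1050 / 0.21770 = 0.4823.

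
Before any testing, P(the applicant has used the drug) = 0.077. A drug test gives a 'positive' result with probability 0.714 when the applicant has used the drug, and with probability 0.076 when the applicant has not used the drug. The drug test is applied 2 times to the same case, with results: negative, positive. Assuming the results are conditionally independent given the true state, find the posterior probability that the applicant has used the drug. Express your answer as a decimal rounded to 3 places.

Posterior P(H) ≈ 0.195

With H the event that the applicant has used the drug, the joint likelihood of the observed sequence is P(data|H) = 0.286·0.714 = 0.20420 and P(data|¬H) = 0.924·0.076 = 0.070224.
Bayes: P(H|data) = 0.077·0.20420 / (0.077·0.20420 + 0.923·0.070224) = 0.015724/0.080540 = 0.1952.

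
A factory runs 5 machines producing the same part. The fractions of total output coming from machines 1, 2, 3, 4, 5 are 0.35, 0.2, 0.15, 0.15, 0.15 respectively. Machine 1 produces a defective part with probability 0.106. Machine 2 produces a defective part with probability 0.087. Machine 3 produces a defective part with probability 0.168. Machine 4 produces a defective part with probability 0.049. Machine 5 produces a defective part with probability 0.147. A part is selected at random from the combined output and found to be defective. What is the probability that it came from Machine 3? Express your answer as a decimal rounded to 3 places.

Posterior probability ≈ 0.231

P(defective|M1) = 0.106; P(defective|M2) = 0.087; P(defective|M3) = 0.168; P(defective|M4) = 0.049; P(defective|M5) = 0.147.
Prior × likelihood for each source: 0.35·0.106=0.03710, 0.2·0.087=0.01740, 0.15·0.168=0.02520, 0.15·0.049=0.007350, 0.15·0.147=0.02205. Summing gives P(defective) = 0.10910.
P(Machine 3 | defective) = 0.02520 / 0.10910 = 0.231.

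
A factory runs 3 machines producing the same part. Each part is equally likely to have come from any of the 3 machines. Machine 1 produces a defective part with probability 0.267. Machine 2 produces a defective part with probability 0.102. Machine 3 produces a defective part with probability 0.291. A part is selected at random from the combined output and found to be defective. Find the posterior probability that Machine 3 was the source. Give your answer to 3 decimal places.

P(defective|M1) = 0.267; P(defective|M2) = 0.102; P(defective|M3) = 0.291.
Prior × likelihood for each source: 0.333333·0.267=0.08900, 0.333333·0.102=0.03400, 0.333333·0.291=0.09700. Summing gives P(defective) = 0.22000.
P(Machine 3 | defective) = 0.09700 / 0.22000 = 0.441.

Posterior probability ≈ 0.441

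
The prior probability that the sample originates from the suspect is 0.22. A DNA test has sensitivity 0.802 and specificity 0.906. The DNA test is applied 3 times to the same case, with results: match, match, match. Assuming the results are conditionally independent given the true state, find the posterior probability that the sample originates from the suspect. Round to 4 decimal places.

Posterior P(H) ≈ 0.9943

With H the event that the sample originates from the suspect, the joint likelihood of the observed sequence is P(data|H) = 0.802·0.802·0.802 = 0.51585 and P(data|¬H) = 0.094·0.094·0.094 = 0.00083058.
Bayes: P(H|data) = 0.22·0.51585 / (0.22·0.51585 + 0.78·0.00083058) = 0.11349/0.11413 = 0.9943.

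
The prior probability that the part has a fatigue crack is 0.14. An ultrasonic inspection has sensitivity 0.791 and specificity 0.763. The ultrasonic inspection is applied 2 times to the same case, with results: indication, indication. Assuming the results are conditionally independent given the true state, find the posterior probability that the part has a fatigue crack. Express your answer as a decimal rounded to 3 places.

Posterior P(H) ≈ 0.645

With H the event that the part has a fatigue crack, the joint likelihood of the observed sequence is P(data|H) = 0.791·0.791 = 0.62568 and P(data|¬H) = 0.237·0.237 = 0.056169.
Bayes: P(H|data) = 0.14·0.62568 / (0.14·0.62568 + 0.86·0.056169) = 0.087595/0.13590 = 0.6446.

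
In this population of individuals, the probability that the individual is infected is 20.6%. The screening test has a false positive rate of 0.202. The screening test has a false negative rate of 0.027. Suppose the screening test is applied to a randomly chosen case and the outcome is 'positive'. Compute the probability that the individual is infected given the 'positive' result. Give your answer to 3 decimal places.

P(H | E) ≈ 0.555

Let H be the event that the individual is infected. P(H) = 0.206, so P(¬H) = 0.794. With E the 'positive' result, P(E|H) = 0.973 and P(E|¬H) = 0.202.
P(E) = 0.973·0.206 + 0.202·0.794 = 0.20044 + 0.16039 = 0.36083.
By Bayes' theorem, P(H|E) = 0.20044 / 0.36083 = 0.555.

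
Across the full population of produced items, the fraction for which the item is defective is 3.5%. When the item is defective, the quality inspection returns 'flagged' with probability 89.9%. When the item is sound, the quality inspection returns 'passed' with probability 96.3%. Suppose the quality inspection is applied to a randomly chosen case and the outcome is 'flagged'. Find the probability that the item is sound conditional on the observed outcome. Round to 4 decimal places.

P(¬H | E) ≈ 0.5316

Let H be the event that the item is defective. P(H) = 0.035, so P(¬H) = 0.965. With E the 'flagged' result, P(E|H) = 0.899 and P(E|¬H) = 0.037.
P(E) = 0.899·0.035 + 0.037·0.965 = 0.031465 + 0.035705 = 0.067170.
By Bayes' theorem, P(H|E) = 0.031465 / 0.067170 = 0.4684. Hence P(¬H|E) = 1 − 0.4684 = 0.5316.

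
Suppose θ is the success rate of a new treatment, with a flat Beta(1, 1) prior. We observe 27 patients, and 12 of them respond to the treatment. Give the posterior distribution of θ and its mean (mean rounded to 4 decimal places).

Observing 12 successes and 15 failures updates Beta(1, 1) by adding the success and failure counts to the two shape parameters: α = 1+12 = 13, β = 1+15 = 16.
E[θ | data] = 13/(13+16) = 0.4483.

Posterior: Beta(13, 16); mean ≈ 0.4483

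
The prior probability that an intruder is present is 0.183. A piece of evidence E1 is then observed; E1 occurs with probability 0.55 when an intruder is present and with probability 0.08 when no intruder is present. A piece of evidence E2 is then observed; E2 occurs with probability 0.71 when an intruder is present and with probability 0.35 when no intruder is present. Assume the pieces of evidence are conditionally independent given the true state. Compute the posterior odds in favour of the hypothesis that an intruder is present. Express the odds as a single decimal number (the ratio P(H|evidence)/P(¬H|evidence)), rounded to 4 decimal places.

Prior odds = 0.183/(1−0.183) = 0.22399. In log-odds, ln(0.22399) = -1.4962.
Add log likelihood ratios: ln(6.8750) + ln(2.0286) = 2.6352.
Posterior log-odds = 1.1391, so posterior odds = exp(1.1391) = 3.1239.

Posterior odds ≈ 3.1239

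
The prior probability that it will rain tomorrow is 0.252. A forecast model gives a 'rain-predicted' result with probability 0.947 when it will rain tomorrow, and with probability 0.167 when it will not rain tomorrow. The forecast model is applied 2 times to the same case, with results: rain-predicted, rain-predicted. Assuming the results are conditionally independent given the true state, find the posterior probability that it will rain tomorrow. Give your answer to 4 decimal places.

Posterior P(H) ≈ 0.9155

Let H be the event that it will rain tomorrow; start with P(H) = 0.252. P('rain-predicted'|H) = 0.947, P('rain-predicted'|¬H) = 0.167.
Update on result 1 ('rain-predicted'): P(H) ← 0.947·0.2520 / (0.947·0.2520 + 0.167·0.7480) = 0.23864/0.36356 = 0.6564.
Update on result 2 ('rain-predicted'): P(H) ← 0.947·0.6564 / (0.947·0.6564 + 0.167·0.3436) = 0.62162/0.67900 = 0.9155.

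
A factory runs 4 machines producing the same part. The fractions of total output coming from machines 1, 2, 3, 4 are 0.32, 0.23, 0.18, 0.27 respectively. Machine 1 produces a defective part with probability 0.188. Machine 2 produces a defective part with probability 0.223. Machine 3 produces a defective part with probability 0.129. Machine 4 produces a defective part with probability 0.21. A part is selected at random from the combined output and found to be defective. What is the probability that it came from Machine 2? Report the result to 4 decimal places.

Tabulate prior·likelihood by source: [1] prior 0.32, lik 0.188, product 0.06016; [2] prior 0.23, lik 0.223, product 0.05129; [3] prior 0.18, lik 0.129, product 0.02322; [4] prior 0.27, lik 0.21, product 0.05670.
Normalizing constant = 0.19137; the posterior for Machine 2 is its product over the sum, 0.05129/0.19137 = 0.2680.

Posterior probability ≈ 0.2680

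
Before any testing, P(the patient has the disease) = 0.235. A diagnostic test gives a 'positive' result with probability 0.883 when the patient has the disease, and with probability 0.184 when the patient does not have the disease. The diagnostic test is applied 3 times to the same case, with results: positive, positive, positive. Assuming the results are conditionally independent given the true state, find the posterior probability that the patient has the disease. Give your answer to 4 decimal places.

Posterior P(H) ≈ 0.9714

With H the event that the patient has the disease, the joint likelihood of the observed sequence is P(data|H) = 0.883·0.883·0.883 = 0.68847 and P(data|¬H) = 0.184·0.184·0.184 = 0.0062295.
Bayes: P(H|data) = 0.235·0.68847 / (0.235·0.68847 + 0.765·0.0062295) = 0.16179/0.16655 = 0.9714.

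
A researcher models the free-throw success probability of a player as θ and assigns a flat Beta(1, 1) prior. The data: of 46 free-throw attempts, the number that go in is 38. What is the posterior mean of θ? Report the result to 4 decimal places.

The binomial likelihood is conjugate to the Beta prior: with 38 successes and 8 failures, the posterior is Beta(1+38, 1+8) = Beta(39, 9).
E[θ | data] = 39/(39+9) = 0.8125.

Posterior mean ≈ 0.8125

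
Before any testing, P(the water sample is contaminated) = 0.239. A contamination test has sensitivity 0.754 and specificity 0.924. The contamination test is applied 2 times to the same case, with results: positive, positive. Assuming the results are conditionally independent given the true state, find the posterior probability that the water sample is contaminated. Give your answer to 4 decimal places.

With H the event that the water sample is contaminated, the joint likelihood of the observed sequence is P(data|H) = 0.754·0.754 = 0.56852 and P(data|¬H) = 0.076·0.076 = 0.0057760.
Bayes: P(H|data) = 0.239·0.56852 / (0.239·0.56852 + 0.761·0.0057760) = 0.13588/0.14027 = 0.9687.

Posterior P(H) ≈ 0.9687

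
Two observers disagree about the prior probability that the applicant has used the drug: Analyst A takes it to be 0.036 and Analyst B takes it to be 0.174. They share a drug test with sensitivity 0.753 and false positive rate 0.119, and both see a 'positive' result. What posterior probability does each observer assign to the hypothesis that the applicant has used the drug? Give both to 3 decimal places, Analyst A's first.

P('+'|H) = 0.753, P('+'|¬H) = 0.119.
Analyst A: numerator 0.753·0.036 = 0.027108; evidence = 0.027108+0.119·0.964 = 0.14182; posterior = 0.191.
Analyst B: numerator 0.753·0.174 = 0.13102; evidence = 0.13102+0.119·0.826 = 0.22932; posterior = 0.571.

Analyst A: 0.191; Analyst B: 0.571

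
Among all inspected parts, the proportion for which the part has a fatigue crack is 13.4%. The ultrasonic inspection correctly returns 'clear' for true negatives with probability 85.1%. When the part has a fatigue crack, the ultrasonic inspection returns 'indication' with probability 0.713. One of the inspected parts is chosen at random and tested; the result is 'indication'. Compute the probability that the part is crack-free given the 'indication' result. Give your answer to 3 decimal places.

Write H for 'the part has a fatigue crack'. Prior odds H:¬H = 0.134/0.866 = 0.15473. For the 'indication' outcome, the likelihood ratio is 0.713/0.149 = 4.7852.
Posterior odds = 0.15473 × 4.7852 = 0.74044, so P(H|E) = 0.74044/(1+0.74044) = 0.425. Then P(¬H|E) = 1 − 0.425 = 0.575.

P(¬H | E) ≈ 0.575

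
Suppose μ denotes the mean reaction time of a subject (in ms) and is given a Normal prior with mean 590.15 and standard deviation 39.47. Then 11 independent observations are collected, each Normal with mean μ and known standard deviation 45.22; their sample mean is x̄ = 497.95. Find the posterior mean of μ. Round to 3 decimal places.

Posterior mean ≈ 507.779

Prior precision 1/τ₀² = 1/39.47² = 0.00064190; data precision n/σ² = 11/45.22² = 0.00537937.
Posterior precision = 0.00064190 + 0.00537937 = 0.00602127.
Posterior mean = (0.00064190·590.15 + 0.00537937·497.95) / 0.00602127 = 507.779.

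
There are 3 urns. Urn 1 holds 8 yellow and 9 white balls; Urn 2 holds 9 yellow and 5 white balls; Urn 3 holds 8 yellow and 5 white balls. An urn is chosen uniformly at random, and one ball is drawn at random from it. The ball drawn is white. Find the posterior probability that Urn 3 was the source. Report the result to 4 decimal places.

P(white|Urn 1) = 0.5294; P(white|Urn 2) = 0.3571; P(white|Urn 3) = 0.3846.
Prior × likelihood for each source: 0.333333·0.5294=0.1765, 0.333333·0.3571=0.1190, 0.333333·0.3846=0.1282. Summing gives P(white) = 0.42372.
P(Urn 3 | white) = 0.1282 / 0.42372 = 0.3026.

Posterior probability ≈ 0.3026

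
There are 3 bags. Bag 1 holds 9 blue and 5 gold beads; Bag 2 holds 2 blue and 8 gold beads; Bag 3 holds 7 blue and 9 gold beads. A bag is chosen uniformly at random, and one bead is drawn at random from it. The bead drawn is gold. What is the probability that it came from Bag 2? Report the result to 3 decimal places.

Posterior probability ≈ 0.465

P(gold|Bag 1) = 0.3571; P(gold|Bag 2) = 0.8; P(gold|Bag 3) = 0.5625.
Prior × likelihood for each source: 0.333333·0.3571=0.1190, 0.333333·0.8=0.2667, 0.333333·0.5625=0.1875. Summing gives P(gold) = 0.57321.
P(Bag 2 | gold) = 0.2667 / 0.57321 = 0.465.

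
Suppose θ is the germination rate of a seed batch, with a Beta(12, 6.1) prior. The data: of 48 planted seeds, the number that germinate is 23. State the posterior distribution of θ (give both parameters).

The binomial likelihood is conjugate to the Beta prior: with 23 successes and 25 failures, the posterior is Beta(12+23, 6.1+25) = Beta(35, 31.1).

Posterior: Beta(35, 31.1)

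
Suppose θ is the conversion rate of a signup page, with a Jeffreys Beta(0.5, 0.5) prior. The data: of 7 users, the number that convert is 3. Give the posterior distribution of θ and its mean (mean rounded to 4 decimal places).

Posterior: Beta(3.5, 4.5); mean ≈ 0.4375

Observing 3 successes and 4 failures updates Beta(0.5, 0.5) by adding the success and failure counts to the two shape parameters: α = 0.5+3 = 3.5, β = 0.5+4 = 4.5.
E[θ | data] = 3.5/(3.5+4.5) = 0.4375.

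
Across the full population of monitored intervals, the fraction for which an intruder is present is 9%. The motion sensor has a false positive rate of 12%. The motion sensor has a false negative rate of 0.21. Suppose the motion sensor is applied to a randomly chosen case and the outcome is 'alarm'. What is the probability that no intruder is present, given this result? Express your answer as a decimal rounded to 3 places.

P(¬H | E) ≈ 0.606

Let H be the event that an intruder is present. P(H) = 0.09, so P(¬H) = 0.91. With E the 'alarm' result, P(E|H) = 0.79 and P(E|¬H) = 0.12.
P(E) = 0.79·0.09 + 0.12·0.91 = 0.071100 + 0.10920 = 0.18030.
By Bayes' theorem, P(H|E) = 0.071100 / 0.18030 = 0.394. Hence P(¬H|E) = 1 − 0.394 = 0.606.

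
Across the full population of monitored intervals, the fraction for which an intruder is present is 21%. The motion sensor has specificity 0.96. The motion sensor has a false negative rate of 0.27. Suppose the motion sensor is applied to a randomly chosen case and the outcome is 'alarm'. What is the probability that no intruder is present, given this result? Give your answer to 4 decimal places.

Let H be the event that an intruder is present. P(H) = 0.21, so P(¬H) = 0.79. With E the 'alarm' result, P(E|H) = 0.73 and P(E|¬H) = 0.04.
P(E) = 0.73·0.21 + 0.04·0.79 = 0.15330 + 0.031600 = 0.18490.
By Bayes' theorem, P(H|E) = 0.15330 / 0.18490 = 0.8291. Hence P(¬H|E) = 1 − 0.8291 = 0.1709.

P(¬H | E) ≈ 0.1709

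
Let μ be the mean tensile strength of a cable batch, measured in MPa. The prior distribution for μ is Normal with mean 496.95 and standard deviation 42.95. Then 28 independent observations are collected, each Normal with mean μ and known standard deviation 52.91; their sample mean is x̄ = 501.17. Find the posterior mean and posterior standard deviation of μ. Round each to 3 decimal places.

Posterior mean ≈ 500.953; posterior SD ≈ 9.739

Prior precision 1/τ₀² = 1/42.95² = 0.00054209; data precision n/σ² = 28/52.91² = 0.0100019.
Posterior precision = 0.00054209 + 0.0100019 = 0.0105440, giving posterior SD = 1/√0.0105440 = 9.739.
Posterior mean = (0.00054209·496.95 + 0.0100019·501.17) / 0.0105440 = 500.953.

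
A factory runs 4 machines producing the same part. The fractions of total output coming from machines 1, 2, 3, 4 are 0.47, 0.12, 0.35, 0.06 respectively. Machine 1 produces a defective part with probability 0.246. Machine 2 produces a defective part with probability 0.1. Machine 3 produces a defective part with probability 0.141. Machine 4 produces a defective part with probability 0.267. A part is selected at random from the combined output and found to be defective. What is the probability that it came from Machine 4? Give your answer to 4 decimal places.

Tabulate prior·likelihood by source: [1] prior 0.47, lik 0.246, product 0.1156; [2] prior 0.12, lik 0.1, product 0.01200; [3] prior 0.35, lik 0.141, product 0.04935; [4] prior 0.06, lik 0.267, product 0.01602.
Normalizing constant = 0.19299; the posterior for Machine 4 is its product over the sum, 0.01602/0.19299 = 0.0830.

Posterior probability ≈ 0.0830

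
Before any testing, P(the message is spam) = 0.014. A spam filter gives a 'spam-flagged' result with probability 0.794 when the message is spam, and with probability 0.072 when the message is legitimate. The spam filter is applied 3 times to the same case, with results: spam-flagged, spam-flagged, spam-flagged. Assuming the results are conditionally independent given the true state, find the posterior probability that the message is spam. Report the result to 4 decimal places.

With H the event that the message is spam, the joint likelihood of the observed sequence is P(data|H) = 0.794·0.794·0.794 = 0.50057 and P(data|¬H) = 0.072·0.072·0.072 = 0.00037325.
Bayes: P(H|data) = 0.014·0.50057 / (0.014·0.50057 + 0.986·0.00037325) = 0.0070079/0.0073759 = 0.9501.

Posterior P(H) ≈ 0.9501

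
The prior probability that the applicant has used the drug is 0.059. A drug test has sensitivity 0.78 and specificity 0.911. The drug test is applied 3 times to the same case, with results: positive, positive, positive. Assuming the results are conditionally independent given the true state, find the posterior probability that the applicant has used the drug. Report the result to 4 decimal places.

With H the event that the applicant has used the drug, the joint likelihood of the observed sequence is P(data|H) = 0.78·0.78·0.78 = 0.47455 and P(data|¬H) = 0.089·0.089·0.089 = 0.00070497.
Bayes: P(H|data) = 0.059·0.47455 / (0.059·0.47455 + 0.941·0.00070497) = 0.027999/0.028662 = 0.9769.

Posterior P(H) ≈ 0.9769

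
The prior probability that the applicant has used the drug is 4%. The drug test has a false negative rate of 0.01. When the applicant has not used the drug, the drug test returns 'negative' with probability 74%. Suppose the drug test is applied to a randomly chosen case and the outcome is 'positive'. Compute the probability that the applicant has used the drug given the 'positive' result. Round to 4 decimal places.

P(H | E) ≈ 0.1369

Write H for 'the applicant has used the drug'. Prior odds H:¬H = 0.04/0.96 = 0.041667. For the 'positive' outcome, the likelihood ratio is 0.99/0.26 = 3.8077.
Posterior odds = 0.041667 × 3.8077 = 0.15865, so P(H|E) = 0.15865/(1+0.15865) = 0.1369.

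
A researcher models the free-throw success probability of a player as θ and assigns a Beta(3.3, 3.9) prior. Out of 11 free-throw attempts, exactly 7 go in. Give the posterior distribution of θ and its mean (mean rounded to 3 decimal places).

Posterior: Beta(10.3, 7.9); mean ≈ 0.566

The binomial likelihood is conjugate to the Beta prior: with 7 successes and 4 failures, the posterior is Beta(3.3+7, 3.9+4) = Beta(10.3, 7.9).
Posterior mean = α/(α+β) = 10.3/18.2 = 0.566.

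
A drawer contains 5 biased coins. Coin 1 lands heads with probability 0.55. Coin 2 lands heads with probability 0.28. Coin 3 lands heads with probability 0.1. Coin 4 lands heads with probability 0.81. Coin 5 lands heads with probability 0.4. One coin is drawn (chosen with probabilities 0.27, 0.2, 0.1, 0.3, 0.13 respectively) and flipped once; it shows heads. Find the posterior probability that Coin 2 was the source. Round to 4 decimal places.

Tabulate prior·likelihood by source: [1] prior 0.27, lik 0.55, product 0.1485; [2] prior 0.2, lik 0.28, product 0.05600; [3] prior 0.1, lik 0.1, product 0.01000; [4] prior 0.3, lik 0.81, product 0.2430; [5] prior 0.13, lik 0.4, product 0.05200.
Normalizing constant = 0.50950; the posterior for Coin 2 is its product over the sum, 0.05600/0.50950 = 0.1099.

Posterior probability ≈ 0.1099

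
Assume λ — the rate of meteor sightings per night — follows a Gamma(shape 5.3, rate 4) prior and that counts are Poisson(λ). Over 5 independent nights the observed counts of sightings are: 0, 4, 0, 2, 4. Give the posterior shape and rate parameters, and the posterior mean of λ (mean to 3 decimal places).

Total count ∑xᵢ = 10 over n = 5 nights.
Gamma is conjugate to the Poisson likelihood: posterior is Gamma(shape = 5.3+10 = 15.3, rate = 4+5 = 9).
E[λ | data] = 15.3/9 = 1.700.

Posterior: Gamma(shape=15.3, rate=9); mean ≈ 1.700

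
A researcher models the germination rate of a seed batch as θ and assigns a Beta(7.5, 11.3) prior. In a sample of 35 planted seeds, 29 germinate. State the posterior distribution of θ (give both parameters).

Observing 29 successes and 6 failures updates Beta(7.5, 11.3) by adding the success and failure counts to the two shape parameters: α = 7.5+29 = 36.5, β = 11.3+6 = 17.3.

Posterior: Beta(36.5, 17.3)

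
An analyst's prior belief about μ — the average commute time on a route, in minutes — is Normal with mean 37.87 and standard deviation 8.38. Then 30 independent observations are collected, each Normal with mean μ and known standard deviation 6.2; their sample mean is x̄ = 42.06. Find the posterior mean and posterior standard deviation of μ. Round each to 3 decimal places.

Posterior mean ≈ 41.985; posterior SD ≈ 1.122

Prior precision 1/τ₀² = 1/8.38² = 0.0142401; data precision n/σ² = 30/6.2² = 0.780437.
Posterior precision = 0.0142401 + 0.780437 = 0.794677, giving posterior SD = 1/√0.794677 = 1.122.
Posterior mean = (0.0142401·37.87 + 0.780437·42.06) / 0.794677 = 41.985.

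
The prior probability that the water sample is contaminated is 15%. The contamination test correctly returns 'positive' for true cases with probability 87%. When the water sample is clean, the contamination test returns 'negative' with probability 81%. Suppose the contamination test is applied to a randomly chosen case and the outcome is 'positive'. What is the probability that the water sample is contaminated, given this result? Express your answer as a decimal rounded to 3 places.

Let H be the event that the water sample is contaminated. P(H) = 0.15, so P(¬H) = 0.85. With E the 'positive' result, P(E|H) = 0.87 and P(E|¬H) = 0.19.
P(E) = 0.87·0.15 + 0.19·0.85 = 0.13050 + 0.16150 = 0.29200.
By Bayes' theorem, P(H|E) = 0.13050 / 0.29200 = 0.447.

P(H | E) ≈ 0.447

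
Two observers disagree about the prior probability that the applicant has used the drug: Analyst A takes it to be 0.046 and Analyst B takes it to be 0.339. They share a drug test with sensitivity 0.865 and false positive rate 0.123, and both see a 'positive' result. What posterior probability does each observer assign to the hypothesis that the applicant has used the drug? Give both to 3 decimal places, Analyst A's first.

The likelihood ratio for a 'positive' result is 0.865/0.123 = 7.0325.
Analyst A: prior odds 0.046/0.954 = 0.048218; posterior odds 0.33909; posterior probability 0.253.
Analyst B: prior odds 0.339/0.661 = 0.51286; posterior odds 3.6067; posterior probability 0.783.

Analyst A: 0.253; Analyst B: 0.783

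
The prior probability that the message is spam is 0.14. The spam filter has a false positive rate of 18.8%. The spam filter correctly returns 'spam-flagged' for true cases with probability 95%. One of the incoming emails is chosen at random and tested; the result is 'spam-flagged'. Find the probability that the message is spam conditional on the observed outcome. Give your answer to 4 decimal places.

Let H be the event that the message is spam. P(H) = 0.14, so P(¬H) = 0.86. With E the 'spam-flagged' result, P(E|H) = 0.95 and P(E|¬H) = 0.188.
P(E) = 0.95·0.14 + 0.188·0.86 = 0.13300 + 0.16168 = 0.29468.
By Bayes' theorem, P(H|E) = 0.13300 / 0.29468 = 0.4513.

P(H | E) ≈ 0.4513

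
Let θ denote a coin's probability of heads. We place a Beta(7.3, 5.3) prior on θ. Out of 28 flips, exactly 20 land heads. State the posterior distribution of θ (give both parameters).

Observing 20 successes and 8 failures updates Beta(7.3, 5.3) by adding the success and failure counts to the two shape parameters: α = 7.3+20 = 27.3, β = 5.3+8 = 13.3.

Posterior: Beta(27.3, 13.3)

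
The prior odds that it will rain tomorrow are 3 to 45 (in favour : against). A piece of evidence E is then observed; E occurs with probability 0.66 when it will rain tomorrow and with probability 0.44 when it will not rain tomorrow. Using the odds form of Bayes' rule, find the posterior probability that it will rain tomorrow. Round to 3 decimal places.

Posterior probability ≈ 0.091

Prior odds = 3/45 = 0.066667.
Likelihood ratio for E = 0.66/0.44 = 1.5000.
Posterior odds = prior odds × LR = 0.10000.
Posterior probability = odds/(1+odds) = 0.10000/1.1000 = 0.091.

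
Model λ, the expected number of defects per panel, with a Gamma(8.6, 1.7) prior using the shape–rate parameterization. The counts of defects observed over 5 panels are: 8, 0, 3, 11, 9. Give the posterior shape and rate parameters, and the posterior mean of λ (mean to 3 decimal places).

Total count ∑xᵢ = 31 over n = 5 panels.
Gamma is conjugate to the Poisson likelihood: posterior is Gamma(shape = 8.6+31 = 39.6, rate = 1.7+5 = 6.7).
E[λ | data] = 39.6/6.7 = 5.910.

Posterior: Gamma(shape=39.6, rate=6.7); mean ≈ 5.910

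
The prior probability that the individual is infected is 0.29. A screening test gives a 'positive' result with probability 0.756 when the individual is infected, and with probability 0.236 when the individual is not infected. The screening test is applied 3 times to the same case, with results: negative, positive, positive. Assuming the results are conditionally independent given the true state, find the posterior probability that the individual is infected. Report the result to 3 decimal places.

With H the event that the individual is infected, the joint likelihood of the observed sequence is P(data|H) = 0.244·0.756·0.756 = 0.13945 and P(data|¬H) = 0.764·0.236·0.236 = 0.042552.
Bayes: P(H|data) = 0.29·0.13945 / (0.29·0.13945 + 0.71·0.042552) = 0.040442/0.070654 = 0.5724.

Posterior P(H) ≈ 0.572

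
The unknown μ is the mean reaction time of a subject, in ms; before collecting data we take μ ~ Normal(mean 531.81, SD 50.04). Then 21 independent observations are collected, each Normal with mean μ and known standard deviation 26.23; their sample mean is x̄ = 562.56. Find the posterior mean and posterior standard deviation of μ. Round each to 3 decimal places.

Prior precision 1/τ₀² = 1/50.04² = 0.00039936; data precision n/σ² = 21/26.23² = 0.0305227.
Posterior precision = 0.00039936 + 0.0305227 = 0.0309220, giving posterior SD = 1/√0.0309220 = 5.687.
Posterior mean = (0.00039936·531.81 + 0.0305227·562.56) / 0.0309220 = 562.163.

Posterior mean ≈ 562.163; posterior SD ≈ 5.687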